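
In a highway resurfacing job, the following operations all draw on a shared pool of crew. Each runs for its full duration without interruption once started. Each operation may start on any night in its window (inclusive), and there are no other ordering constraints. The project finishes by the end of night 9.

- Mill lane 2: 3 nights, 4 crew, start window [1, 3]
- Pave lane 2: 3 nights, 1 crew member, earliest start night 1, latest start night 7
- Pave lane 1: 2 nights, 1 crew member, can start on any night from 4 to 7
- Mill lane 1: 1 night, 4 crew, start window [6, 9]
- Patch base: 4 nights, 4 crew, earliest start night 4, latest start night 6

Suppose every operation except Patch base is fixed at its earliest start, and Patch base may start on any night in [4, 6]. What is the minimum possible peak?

8

Patch base@4: n1:5  n2:5  n3:5  n4:5  n5:5  n6:8  n7:4  n8:0  n9:0 → peak 8
Patch base@5: n1:5  n2:5  n3:5  n4:1  n5:5  n6:8  n7:4  n8:4  n9:0 → peak 8
Patch base@6: n1:5  n2:5  n3:5  n4:1  n5:1  n6:8  n7:4  n8:4  n9:4 → peak 8
Best is Patch base@4, peak 8.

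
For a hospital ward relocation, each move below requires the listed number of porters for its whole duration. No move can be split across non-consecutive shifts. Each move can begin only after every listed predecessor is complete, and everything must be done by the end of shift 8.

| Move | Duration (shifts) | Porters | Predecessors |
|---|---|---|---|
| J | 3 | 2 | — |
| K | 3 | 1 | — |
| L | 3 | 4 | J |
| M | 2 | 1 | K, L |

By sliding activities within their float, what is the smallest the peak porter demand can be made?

Schedule J@1, K@1, L@4, M@7: s1:3  s2:3  s3:3  s4:4  s5:4  s6:4  s7:1  s8:1 — peak 4.
No arrangement of the 4 feasible schedules does better.

4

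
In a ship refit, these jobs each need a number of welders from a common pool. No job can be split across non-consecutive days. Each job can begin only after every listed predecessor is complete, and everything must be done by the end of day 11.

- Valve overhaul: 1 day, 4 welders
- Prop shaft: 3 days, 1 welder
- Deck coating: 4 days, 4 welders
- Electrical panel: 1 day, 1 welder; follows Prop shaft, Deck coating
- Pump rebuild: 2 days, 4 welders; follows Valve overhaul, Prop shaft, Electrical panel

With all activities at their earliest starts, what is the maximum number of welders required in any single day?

9

Early-start schedule: Valve overhaul@1, Prop shaft@1, Deck coating@1, Electrical panel@5, Pump rebuild@6.
Load per day: day 1: 9, day 2: 5, day 3: 5, day 4: 4, day 5: 1, day 6: 4, day 7: 4, day 8: 0, day 9: 0, day 10: 0, day 11: 0.
Peak is 9.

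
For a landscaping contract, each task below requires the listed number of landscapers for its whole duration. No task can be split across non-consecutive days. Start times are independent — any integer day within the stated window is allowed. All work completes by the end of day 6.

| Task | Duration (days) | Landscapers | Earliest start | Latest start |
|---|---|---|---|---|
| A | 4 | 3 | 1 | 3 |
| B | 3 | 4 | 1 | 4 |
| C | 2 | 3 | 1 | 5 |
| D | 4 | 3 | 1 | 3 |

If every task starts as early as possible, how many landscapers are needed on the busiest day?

13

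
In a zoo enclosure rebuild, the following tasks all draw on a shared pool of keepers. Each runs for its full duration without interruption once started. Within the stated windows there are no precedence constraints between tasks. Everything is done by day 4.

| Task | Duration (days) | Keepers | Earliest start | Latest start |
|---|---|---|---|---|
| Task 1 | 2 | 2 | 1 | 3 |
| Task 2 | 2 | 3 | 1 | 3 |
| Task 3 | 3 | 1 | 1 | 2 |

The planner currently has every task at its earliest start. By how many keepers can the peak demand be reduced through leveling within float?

Early-start peak: d1:6  d2:6  d3:1  d4:0 ⇒ 6.
Leveled (Task 1@1, Task 2@3, Task 3@1): d1:3  d2:3  d3:4  d4:3 ⇒ 4.
Reduction 6 − 4 = 2.

2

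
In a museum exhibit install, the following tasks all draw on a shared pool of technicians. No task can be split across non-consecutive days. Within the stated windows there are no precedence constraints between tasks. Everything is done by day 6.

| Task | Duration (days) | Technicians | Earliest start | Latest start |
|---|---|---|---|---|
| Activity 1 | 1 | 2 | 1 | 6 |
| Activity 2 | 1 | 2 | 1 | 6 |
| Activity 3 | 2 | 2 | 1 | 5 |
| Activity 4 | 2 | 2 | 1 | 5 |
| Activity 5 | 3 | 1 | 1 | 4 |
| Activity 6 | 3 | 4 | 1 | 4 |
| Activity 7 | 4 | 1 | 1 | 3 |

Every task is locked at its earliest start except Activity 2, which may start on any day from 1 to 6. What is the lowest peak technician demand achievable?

Activity 2@1: d1:14  d2:10  d3:6  d4:1  d5:0  d6:0 → peak 14
Activity 2@2: d1:12  d2:12  d3:6  d4:1  d5:0  d6:0 → peak 12
Activity 2@3: d1:12  d2:10  d3:8  d4:1  d5:0  d6:0 → peak 12
Activity 2@4: d1:12  d2:10  d3:6  d4:3  d5:0  d6:0 → peak 12
Activity 2@5: d1:12  d2:10  d3:6  d4:1  d5:2  d6:0 → peak 12
Activity 2@6: d1:12  d2:10  d3:6  d4:1  d5:0  d6:2 → peak 12
Best is Activity 2@2, peak 12.

12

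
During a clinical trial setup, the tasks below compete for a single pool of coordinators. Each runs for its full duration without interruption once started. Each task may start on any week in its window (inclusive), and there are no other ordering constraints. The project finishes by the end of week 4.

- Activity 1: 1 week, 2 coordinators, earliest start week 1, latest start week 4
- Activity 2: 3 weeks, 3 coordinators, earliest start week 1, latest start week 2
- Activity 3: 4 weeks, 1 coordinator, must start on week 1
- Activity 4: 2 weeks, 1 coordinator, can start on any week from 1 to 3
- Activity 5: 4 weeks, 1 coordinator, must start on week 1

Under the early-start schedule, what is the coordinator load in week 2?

At early start, week 2 has: Activity 2, Activity 3, Activity 4, Activity 5.
Demand: 3 + 1 + 1 + 1 = 6.

6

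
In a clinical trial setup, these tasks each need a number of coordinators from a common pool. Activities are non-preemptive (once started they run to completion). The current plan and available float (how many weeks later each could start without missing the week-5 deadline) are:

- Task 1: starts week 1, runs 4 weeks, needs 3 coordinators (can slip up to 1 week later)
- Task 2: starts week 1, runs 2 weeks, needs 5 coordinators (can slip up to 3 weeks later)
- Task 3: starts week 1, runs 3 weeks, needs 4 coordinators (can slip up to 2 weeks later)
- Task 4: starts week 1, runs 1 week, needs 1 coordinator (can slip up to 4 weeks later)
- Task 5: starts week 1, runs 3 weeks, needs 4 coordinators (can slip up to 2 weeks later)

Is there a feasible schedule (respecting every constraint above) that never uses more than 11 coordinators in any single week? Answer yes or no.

yes

Schedule Task 1@1, Task 2@1, Task 3@3, Task 4@1, Task 5@3: w1:9  w2:8  w3:11  w4:11  w5:8 — peak 11 ≤ 11.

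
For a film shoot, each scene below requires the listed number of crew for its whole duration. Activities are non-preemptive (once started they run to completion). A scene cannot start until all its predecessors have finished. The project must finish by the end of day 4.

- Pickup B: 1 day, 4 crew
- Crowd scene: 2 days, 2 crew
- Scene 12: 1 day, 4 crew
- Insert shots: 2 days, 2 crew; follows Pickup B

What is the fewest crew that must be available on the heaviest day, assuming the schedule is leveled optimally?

4

Early-start (Pickup B@1, Crowd scene@1, Scene 12@1, Insert shots@2) gives peak 10: d1:10  d2:4  d3:2  d4:0.
Shift Crowd scene→2, Scene 12→4.
Schedule Pickup B@1, Crowd scene@2, Scene 12@4, Insert shots@2: d1:4  d2:4  d3:4  d4:4 — peak 4.
Total crew member-days = 16 over 4 days ⇒ peak ≥ ⌈16/4⌉ = 4, so 4 is optimal.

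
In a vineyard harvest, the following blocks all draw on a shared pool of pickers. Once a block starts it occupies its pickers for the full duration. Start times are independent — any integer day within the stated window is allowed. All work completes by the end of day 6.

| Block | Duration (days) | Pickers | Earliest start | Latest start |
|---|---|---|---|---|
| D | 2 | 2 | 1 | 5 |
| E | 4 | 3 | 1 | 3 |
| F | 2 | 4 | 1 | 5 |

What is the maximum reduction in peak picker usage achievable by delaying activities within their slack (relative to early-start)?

Early-start peak: d1:9  d2:9  d3:3  d4:3  d5:0  d6:0 ⇒ 9.
Leveled (D@1, E@1, F@5): d1:5  d2:5  d3:3  d4:3  d5:4  d6:4 ⇒ 5.
Reduction 9 − 5 = 4.

4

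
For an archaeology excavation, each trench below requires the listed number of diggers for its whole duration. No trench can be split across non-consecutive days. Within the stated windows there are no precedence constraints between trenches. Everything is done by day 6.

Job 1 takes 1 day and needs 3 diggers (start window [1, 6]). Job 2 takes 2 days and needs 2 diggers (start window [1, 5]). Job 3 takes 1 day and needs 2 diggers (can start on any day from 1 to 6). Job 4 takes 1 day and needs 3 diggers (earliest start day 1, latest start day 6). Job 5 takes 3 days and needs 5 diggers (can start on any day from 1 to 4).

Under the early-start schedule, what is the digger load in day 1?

At early start, day 1 has: Job 1, Job 2, Job 3, Job 4, Job 5.
Demand: 3 + 2 + 2 + 3 + 5 = 15.

15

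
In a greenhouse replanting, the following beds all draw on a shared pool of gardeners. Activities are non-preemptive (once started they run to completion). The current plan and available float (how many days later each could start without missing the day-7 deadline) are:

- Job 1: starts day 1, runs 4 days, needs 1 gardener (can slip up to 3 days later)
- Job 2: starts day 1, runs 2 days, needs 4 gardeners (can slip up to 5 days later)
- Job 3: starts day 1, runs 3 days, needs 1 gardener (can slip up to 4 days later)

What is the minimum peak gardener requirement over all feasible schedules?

Early-start (Job 1@1, Job 2@1, Job 3@1) gives peak 6: d1:6  d2:6  d3:2  d4:1  d5:0  d6:0  d7:0.
Shift Job 2→5.
Schedule Job 1@1, Job 2@5, Job 3@1: d1:2  d2:2  d3:2  d4:1  d5:4  d6:4  d7:0 — peak 4.

4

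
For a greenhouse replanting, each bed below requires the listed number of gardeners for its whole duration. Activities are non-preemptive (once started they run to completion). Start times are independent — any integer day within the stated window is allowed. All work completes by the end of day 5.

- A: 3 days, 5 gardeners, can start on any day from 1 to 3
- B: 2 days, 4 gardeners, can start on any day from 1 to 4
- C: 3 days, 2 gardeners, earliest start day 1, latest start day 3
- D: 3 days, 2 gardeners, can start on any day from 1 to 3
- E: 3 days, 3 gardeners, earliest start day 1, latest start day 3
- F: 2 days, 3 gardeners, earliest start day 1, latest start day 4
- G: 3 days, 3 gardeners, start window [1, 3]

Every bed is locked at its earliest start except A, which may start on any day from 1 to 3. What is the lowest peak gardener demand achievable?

A@1: d1:22  d2:22  d3:15  d4:0  d5:0 → peak 22
A@2: d1:17  d2:22  d3:15  d4:5  d5:0 → peak 22
A@3: d1:17  d2:17  d3:15  d4:5  d5:5 → peak 17
Best is A@3, peak 17.

17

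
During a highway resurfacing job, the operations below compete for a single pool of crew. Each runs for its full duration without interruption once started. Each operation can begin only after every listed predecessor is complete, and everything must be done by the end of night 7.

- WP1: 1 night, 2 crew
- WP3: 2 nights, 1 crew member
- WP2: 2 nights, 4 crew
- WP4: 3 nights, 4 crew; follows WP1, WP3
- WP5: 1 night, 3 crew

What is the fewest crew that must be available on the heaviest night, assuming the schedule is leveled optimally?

Early-start (WP1@1, WP3@1, WP2@1, WP4@3, WP5@1) gives peak 10: n1:10  n2:5  n3:4  n4:4  n5:4  n6:0  n7:0.
Shift WP2→3, WP4→5, WP5→2.
Schedule WP1@1, WP3@1, WP2@3, WP4@5, WP5@2: n1:3  n2:4  n3:4  n4:4  n5:4  n6:4  n7:4 — peak 4.
Total crew member-nights = 27 over 7 nights ⇒ peak ≥ ⌈27/7⌉ = 4, so 4 is optimal.

4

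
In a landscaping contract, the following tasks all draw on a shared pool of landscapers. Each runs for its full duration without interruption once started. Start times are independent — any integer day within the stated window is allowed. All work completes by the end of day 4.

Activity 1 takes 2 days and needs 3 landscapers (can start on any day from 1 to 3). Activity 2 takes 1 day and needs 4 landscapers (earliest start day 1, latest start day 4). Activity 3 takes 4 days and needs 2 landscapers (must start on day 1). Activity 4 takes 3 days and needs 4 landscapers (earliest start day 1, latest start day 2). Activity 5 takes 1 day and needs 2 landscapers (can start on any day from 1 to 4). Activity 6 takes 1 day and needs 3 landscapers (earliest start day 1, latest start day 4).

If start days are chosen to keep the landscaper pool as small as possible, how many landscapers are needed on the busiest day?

9

Early-start (Activity 1@1, Activity 2@1, Activity 3@1, Activity 4@1, Activity 5@1, Activity 6@1) gives peak 18: d1:18  d2:9  d3:6  d4:2.
Shift Activity 4→2, Activity 5→3, Activity 6→4.
Schedule Activity 1@1, Activity 2@1, Activity 3@1, Activity 4@2, Activity 5@3, Activity 6@4: d1:9  d2:9  d3:8  d4:9 — peak 9.
Total landscaper-days = 35 over 4 days ⇒ peak ≥ ⌈35/4⌉ = 9, so 9 is optimal.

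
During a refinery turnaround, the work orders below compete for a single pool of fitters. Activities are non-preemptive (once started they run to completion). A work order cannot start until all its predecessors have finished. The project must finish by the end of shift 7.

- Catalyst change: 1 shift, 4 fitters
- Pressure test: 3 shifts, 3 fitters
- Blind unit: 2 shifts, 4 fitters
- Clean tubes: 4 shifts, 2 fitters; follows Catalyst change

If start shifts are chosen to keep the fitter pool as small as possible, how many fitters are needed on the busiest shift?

Early-start (Catalyst change@1, Pressure test@1, Blind unit@1, Clean tubes@2) gives peak 11: s1:11  s2:9  s3:5  s4:2  s5:2  s6:0  s7:0.
Shift Pressure test→2, Blind unit→6.
Schedule Catalyst change@1, Pressure test@2, Blind unit@6, Clean tubes@2: s1:4  s2:5  s3:5  s4:5  s5:2  s6:4  s7:4 — peak 5.
Total fitter-shifts = 29 over 7 shifts ⇒ peak ≥ ⌈29/7⌉ = 5, so 5 is optimal.

5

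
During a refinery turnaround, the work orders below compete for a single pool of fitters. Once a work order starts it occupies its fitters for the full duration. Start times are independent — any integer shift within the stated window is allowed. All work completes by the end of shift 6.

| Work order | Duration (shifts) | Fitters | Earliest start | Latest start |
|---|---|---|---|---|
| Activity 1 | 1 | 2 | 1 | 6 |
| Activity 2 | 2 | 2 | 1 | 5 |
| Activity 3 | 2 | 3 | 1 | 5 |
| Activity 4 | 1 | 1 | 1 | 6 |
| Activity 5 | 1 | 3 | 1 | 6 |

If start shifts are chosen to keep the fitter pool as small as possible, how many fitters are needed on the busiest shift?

Early-start (Activity 1@1, Activity 2@1, Activity 3@1, Activity 4@1, Activity 5@1) gives peak 11: s1:11  s2:5  s3:0  s4:0  s5:0  s6:0.
Shift Activity 2→2, Activity 3→4, Activity 5→6.
Schedule Activity 1@1, Activity 2@2, Activity 3@4, Activity 4@1, Activity 5@6: s1:3  s2:2  s3:2  s4:3  s5:3  s6:3 — peak 3.
Total fitter-shifts = 16 over 6 shifts ⇒ peak ≥ ⌈16/6⌉ = 3, so 3 is optimal.

3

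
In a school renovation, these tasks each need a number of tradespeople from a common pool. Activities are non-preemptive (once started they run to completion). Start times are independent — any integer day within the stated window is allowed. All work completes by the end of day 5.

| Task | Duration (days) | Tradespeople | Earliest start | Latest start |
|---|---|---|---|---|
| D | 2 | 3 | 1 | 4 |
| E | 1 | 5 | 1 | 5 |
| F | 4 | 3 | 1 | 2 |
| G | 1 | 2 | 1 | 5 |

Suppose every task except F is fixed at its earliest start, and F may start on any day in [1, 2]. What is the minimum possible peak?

F@1: d1:13  d2:6  d3:3  d4:3  d5:0 → peak 13
F@2: d1:10  d2:6  d3:3  d4:3  d5:3 → peak 10
Best is F@2, peak 10.

10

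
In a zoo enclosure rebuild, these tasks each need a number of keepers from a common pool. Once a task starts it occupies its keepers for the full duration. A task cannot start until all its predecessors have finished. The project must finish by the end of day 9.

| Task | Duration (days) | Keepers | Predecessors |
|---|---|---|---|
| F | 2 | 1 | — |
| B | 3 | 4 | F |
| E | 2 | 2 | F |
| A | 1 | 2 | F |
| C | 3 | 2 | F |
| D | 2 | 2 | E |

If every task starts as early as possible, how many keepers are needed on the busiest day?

Early-start schedule: F@1, B@3, E@3, A@3, C@3, D@5.
Load per day: day 1: 1, day 2: 1, day 3: 10, day 4: 8, day 5: 8, day 6: 2, day 7: 0, day 8: 0, day 9: 0.
Peak is 10.

10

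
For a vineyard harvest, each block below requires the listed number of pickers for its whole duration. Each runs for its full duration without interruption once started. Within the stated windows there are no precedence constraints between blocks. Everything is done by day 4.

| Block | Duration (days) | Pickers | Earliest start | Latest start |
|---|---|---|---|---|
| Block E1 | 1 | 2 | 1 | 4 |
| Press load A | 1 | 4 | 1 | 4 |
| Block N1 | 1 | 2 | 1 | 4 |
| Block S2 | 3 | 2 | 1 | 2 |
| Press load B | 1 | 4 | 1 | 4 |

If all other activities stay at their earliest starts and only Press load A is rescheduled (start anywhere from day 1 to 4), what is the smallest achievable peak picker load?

Press load A@1: d1:14  d2:2  d3:2  d4:0 → peak 14
Press load A@2: d1:10  d2:6  d3:2  d4:0 → peak 10
Press load A@3: d1:10  d2:2  d3:6  d4:0 → peak 10
Press load A@4: d1:10  d2:2  d3:2  d4:4 → peak 10
Best is Press load A@2, peak 10.

10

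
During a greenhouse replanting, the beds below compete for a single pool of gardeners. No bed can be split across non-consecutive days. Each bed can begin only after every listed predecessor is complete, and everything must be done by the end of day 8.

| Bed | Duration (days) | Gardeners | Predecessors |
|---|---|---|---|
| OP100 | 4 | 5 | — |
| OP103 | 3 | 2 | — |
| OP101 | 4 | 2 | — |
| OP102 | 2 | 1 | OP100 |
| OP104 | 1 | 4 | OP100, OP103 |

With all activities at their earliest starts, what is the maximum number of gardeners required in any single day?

9

Early-start schedule: OP100@1, OP103@1, OP101@1, OP102@5, OP104@5.
Load per day: day 1: 9, day 2: 9, day 3: 9, day 4: 7, day 5: 5, day 6: 1, day 7: 0, day 8: 0.
Peak is 9.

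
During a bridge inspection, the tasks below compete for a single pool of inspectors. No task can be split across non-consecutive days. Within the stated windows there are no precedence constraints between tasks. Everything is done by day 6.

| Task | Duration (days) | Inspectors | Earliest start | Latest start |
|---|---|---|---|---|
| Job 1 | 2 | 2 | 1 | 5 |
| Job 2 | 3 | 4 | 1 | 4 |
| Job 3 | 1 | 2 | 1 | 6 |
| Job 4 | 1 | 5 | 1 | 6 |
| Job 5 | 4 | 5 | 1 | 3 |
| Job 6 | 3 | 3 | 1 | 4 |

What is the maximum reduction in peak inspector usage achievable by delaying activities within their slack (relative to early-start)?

11

Early-start peak: d1:21  d2:14  d3:12  d4:5  d5:0  d6:0 ⇒ 21.
Leveled (Job 1@1, Job 2@4, Job 3@1, Job 4@2, Job 5@3, Job 6@1): d1:7  d2:10  d3:8  d4:9  d5:9  d6:9 ⇒ 10.
Reduction 21 − 10 = 11.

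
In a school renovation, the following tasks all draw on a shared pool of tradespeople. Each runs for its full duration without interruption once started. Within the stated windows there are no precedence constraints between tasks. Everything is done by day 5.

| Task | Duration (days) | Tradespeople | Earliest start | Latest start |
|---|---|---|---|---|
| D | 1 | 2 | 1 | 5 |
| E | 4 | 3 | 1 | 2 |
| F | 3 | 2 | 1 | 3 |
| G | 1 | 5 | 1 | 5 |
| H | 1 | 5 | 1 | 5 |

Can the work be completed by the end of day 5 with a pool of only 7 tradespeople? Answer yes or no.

no

The minimum achievable peak is 8; 7 < 8, so no feasible schedule stays within the cap.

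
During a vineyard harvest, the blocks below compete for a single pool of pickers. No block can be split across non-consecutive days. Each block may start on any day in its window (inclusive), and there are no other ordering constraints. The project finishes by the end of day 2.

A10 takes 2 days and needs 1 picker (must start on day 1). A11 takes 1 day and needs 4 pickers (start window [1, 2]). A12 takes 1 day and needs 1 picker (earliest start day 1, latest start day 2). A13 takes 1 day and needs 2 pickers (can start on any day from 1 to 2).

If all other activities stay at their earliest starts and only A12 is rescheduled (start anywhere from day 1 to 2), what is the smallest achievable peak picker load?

7

A12@1: d1:8  d2:1 → peak 8
A12@2: d1:7  d2:2 → peak 7
Best is A12@2, peak 7.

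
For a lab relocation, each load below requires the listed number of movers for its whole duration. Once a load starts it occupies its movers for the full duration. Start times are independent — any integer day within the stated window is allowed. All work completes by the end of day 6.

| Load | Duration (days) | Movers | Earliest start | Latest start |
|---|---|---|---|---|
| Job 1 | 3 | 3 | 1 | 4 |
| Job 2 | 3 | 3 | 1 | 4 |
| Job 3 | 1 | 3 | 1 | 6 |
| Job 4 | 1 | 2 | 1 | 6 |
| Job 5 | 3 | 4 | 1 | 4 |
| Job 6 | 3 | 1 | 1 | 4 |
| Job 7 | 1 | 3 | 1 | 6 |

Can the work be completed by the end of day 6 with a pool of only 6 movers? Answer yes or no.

Total mover-days = 41; over 6 days the average is 41/6 > 6, so some day must exceed 6.

no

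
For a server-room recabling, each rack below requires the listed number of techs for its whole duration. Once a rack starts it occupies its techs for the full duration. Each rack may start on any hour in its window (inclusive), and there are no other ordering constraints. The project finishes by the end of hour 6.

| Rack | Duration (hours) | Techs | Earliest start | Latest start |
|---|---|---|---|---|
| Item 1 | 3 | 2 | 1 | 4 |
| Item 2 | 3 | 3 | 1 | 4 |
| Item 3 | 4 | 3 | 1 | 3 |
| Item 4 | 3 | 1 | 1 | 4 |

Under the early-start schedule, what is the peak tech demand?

9

Early-start schedule: Item 1@1, Item 2@1, Item 3@1, Item 4@1.
Load per hour: hour 1: 9, hour 2: 9, hour 3: 9, hour 4: 3, hour 5: 0, hour 6: 0.
Peak is 9.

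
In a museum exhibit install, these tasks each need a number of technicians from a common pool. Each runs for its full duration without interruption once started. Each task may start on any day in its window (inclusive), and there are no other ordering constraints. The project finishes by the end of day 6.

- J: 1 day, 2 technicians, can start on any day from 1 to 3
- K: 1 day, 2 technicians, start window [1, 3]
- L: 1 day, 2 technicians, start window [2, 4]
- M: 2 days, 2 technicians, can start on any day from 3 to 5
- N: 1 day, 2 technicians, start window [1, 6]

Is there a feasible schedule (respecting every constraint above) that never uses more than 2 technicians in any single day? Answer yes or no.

yes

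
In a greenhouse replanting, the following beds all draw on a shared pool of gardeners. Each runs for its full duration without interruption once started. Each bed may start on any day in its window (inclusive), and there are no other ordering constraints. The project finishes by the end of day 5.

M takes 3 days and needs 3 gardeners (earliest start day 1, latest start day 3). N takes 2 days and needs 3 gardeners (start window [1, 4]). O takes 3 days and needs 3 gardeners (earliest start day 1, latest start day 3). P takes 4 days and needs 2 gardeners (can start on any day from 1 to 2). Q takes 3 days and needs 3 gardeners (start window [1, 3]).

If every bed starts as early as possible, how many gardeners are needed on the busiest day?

Early-start schedule: M@1, N@1, O@1, P@1, Q@1.
Load per day: day 1: 14, day 2: 14, day 3: 11, day 4: 2, day 5: 0.
Peak is 14.

14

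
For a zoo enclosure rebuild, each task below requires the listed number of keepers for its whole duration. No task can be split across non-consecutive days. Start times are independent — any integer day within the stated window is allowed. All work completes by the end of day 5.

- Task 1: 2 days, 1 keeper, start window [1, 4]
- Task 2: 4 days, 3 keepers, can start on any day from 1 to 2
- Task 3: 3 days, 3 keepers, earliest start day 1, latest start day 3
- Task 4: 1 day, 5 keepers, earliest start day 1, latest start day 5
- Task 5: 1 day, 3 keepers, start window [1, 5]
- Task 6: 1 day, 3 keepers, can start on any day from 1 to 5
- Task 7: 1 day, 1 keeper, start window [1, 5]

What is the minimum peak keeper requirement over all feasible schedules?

Early-start (Task 1@1, Task 2@1, Task 3@1, Task 4@1, Task 5@1, Task 6@1, Task 7@1) gives peak 19: d1:19  d2:7  d3:6  d4:3  d5:0.
Shift Task 4→4, Task 5→5, Task 6→5.
Schedule Task 1@1, Task 2@1, Task 3@1, Task 4@4, Task 5@5, Task 6@5, Task 7@1: d1:8  d2:7  d3:6  d4:8  d5:6 — peak 8.

8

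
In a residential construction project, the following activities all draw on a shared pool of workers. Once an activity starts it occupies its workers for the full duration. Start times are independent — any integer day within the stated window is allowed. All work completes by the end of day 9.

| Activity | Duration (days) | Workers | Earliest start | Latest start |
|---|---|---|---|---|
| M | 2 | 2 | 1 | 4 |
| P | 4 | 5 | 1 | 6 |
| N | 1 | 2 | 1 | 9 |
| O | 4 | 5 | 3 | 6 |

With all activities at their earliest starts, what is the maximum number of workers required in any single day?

10

Early-start schedule: M@1, P@1, N@1, O@3.
Load per day: day 1: 9, day 2: 7, day 3: 10, day 4: 10, day 5: 5, day 6: 5, day 7: 0, day 8: 0, day 9: 0.
Peak is 10.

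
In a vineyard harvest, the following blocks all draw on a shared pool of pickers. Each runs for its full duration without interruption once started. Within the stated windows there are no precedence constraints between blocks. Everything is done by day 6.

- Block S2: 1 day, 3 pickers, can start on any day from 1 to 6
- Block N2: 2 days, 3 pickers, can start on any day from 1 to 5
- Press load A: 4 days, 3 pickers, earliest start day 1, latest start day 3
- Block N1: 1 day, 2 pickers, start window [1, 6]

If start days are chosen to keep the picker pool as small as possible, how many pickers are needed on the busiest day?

Early-start (Block S2@1, Block N2@1, Press load A@1, Block N1@1) gives peak 11: d1:11  d2:6  d3:3  d4:3  d5:0  d6:0.
Shift Press load A→2, Block N1→3.
Schedule Block S2@1, Block N2@1, Press load A@2, Block N1@3: d1:6  d2:6  d3:5  d4:3  d5:3  d6:0 — peak 6.

6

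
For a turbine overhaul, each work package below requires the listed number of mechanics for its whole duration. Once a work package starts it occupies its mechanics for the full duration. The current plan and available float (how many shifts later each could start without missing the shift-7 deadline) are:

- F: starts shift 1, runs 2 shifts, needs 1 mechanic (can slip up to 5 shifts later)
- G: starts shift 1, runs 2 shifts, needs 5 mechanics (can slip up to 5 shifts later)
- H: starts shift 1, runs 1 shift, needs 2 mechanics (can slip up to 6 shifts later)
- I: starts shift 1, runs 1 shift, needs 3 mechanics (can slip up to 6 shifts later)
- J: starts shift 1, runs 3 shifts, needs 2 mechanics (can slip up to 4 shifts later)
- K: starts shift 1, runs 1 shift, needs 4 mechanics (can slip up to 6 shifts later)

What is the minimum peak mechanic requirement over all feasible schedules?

5

Early-start (F@1, G@1, H@1, I@1, J@1, K@1) gives peak 17: s1:17  s2:8  s3:2  s4:0  s5:0  s6:0  s7:0.
Shift G→3, I→5, J→5, K→2.
Schedule F@1, G@3, H@1, I@5, J@5, K@2: s1:3  s2:5  s3:5  s4:5  s5:5  s6:2  s7:2 — peak 5.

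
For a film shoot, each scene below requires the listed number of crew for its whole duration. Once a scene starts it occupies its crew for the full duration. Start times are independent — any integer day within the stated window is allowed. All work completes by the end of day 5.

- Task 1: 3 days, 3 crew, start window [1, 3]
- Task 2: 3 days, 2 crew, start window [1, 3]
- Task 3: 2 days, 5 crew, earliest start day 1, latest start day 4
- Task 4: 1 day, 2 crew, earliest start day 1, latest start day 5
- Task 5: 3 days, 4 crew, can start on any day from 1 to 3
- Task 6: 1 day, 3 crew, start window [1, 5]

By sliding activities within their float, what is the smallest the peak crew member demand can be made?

9

Early-start (Task 1@1, Task 2@1, Task 3@1, Task 4@1, Task 5@1, Task 6@1) gives peak 19: d1:19  d2:14  d3:9  d4:0  d5:0.
Shift Task 3→4, Task 5→2, Task 6→5.
Schedule Task 1@1, Task 2@1, Task 3@4, Task 4@1, Task 5@2, Task 6@5: d1:7  d2:9  d3:9  d4:9  d5:8 — peak 9.
Total crew member-days = 42 over 5 days ⇒ peak ≥ ⌈42/5⌉ = 9, so 9 is optimal.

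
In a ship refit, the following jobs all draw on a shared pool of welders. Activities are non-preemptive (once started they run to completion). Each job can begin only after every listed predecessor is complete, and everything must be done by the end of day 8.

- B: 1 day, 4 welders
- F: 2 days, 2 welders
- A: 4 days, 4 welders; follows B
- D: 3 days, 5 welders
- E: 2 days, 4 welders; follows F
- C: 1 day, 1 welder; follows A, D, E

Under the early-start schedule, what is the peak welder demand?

13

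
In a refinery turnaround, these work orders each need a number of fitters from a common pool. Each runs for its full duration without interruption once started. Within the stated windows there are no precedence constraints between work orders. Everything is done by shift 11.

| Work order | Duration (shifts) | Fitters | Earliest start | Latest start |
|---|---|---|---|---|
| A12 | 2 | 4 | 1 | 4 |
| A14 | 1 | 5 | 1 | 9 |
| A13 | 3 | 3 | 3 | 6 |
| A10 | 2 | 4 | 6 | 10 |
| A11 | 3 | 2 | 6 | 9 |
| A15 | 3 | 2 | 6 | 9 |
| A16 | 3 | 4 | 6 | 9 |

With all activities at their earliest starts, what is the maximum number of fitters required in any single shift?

Early-start schedule: A12@1, A14@1, A13@3, A10@6, A11@6, A15@6, A16@6.
Load per shift: shift 1: 9, shift 2: 4, shift 3: 3, shift 4: 3, shift 5: 3, shift 6: 12, shift 7: 12, shift 8: 8, shift 9: 0, shift 10: 0, shift 11: 0.
Peak is 12.

12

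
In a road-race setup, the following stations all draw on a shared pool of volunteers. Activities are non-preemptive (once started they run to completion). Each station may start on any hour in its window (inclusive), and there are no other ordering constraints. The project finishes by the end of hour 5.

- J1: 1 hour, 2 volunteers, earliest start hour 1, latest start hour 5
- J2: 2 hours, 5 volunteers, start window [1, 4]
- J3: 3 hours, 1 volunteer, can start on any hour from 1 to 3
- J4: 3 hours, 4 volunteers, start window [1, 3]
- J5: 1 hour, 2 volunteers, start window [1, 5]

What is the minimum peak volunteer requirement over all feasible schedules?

Early-start (J1@1, J2@1, J3@1, J4@1, J5@1) gives peak 14: h1:14  h2:10  h3:5  h4:0  h5:0.
Shift J2→4, J3→3, J5→2.
Schedule J1@1, J2@4, J3@3, J4@1, J5@2: h1:6  h2:6  h3:5  h4:6  h5:6 — peak 6.
Total volunteer-hours = 29 over 5 hours ⇒ peak ≥ ⌈29/5⌉ = 6, so 6 is optimal.

6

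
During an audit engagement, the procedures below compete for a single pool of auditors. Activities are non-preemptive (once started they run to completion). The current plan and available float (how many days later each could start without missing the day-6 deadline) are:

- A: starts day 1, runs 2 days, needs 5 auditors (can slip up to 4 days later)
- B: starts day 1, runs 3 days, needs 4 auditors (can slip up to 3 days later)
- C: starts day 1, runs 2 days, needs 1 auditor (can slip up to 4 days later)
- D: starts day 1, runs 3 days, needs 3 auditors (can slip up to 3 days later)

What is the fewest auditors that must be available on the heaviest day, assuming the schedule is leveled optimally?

7

Early-start (A@1, B@1, C@1, D@1) gives peak 13: d1:13  d2:13  d3:7  d4:0  d5:0  d6:0.
Shift B→3, D→3.
Schedule A@1, B@3, C@1, D@3: d1:6  d2:6  d3:7  d4:7  d5:7  d6:0 — peak 7.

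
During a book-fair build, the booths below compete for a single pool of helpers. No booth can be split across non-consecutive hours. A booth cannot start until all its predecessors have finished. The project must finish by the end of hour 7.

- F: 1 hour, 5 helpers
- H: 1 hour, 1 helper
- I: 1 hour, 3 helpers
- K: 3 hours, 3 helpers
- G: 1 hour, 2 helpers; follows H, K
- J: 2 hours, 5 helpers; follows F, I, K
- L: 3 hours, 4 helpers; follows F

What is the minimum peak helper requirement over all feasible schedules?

7

Early-start (F@1, H@1, I@1, K@1, G@4, J@4, L@2) gives peak 12: h1:12  h2:7  h3:7  h4:11  h5:5  h6:0  h7:0.
Shift I→2, K→2, G→5, J→6, L→3.
Schedule F@1, H@1, I@2, K@2, G@5, J@6, L@3: h1:6  h2:6  h3:7  h4:7  h5:6  h6:5  h7:5 — peak 7.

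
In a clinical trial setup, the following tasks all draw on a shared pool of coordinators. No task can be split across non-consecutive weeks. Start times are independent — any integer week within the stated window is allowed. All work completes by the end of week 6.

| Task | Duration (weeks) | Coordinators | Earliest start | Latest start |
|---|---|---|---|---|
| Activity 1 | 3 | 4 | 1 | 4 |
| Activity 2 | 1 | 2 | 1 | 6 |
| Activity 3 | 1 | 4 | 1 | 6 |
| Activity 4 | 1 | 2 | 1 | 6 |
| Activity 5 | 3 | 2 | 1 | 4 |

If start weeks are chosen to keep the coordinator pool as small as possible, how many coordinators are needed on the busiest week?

Early-start (Activity 1@1, Activity 2@1, Activity 3@1, Activity 4@1, Activity 5@1) gives peak 14: w1:14  w2:6  w3:6  w4:0  w5:0  w6:0.
Shift Activity 3→4, Activity 4→2, Activity 5→3.
Schedule Activity 1@1, Activity 2@1, Activity 3@4, Activity 4@2, Activity 5@3: w1:6  w2:6  w3:6  w4:6  w5:2  w6:0 — peak 6.

6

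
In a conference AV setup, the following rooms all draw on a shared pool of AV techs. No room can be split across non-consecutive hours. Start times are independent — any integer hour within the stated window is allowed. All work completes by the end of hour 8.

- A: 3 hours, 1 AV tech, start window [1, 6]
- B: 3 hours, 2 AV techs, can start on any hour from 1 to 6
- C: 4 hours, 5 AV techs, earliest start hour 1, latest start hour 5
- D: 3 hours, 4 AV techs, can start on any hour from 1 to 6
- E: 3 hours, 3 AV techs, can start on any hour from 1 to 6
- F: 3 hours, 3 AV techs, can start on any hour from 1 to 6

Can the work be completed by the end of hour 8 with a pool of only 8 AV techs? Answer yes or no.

The minimum achievable peak is 9; 8 < 9, so no feasible schedule stays within the cap.

no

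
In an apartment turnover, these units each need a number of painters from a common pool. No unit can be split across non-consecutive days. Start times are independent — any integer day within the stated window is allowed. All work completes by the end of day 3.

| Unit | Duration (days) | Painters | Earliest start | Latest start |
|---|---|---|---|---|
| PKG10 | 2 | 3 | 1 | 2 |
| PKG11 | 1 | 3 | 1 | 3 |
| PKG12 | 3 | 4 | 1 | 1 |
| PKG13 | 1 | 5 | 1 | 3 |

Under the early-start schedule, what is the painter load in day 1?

15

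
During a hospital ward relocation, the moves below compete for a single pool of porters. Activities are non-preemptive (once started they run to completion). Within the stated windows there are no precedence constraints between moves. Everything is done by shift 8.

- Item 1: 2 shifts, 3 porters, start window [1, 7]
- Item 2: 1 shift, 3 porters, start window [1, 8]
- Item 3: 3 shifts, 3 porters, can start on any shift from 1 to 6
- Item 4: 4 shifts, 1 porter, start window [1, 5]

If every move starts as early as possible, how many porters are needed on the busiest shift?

Early-start schedule: Item 1@1, Item 2@1, Item 3@1, Item 4@1.
Load per shift: shift 1: 10, shift 2: 7, shift 3: 4, shift 4: 1, shift 5: 0, shift 6: 0, shift 7: 0, shift 8: 0.
Peak is 10.

10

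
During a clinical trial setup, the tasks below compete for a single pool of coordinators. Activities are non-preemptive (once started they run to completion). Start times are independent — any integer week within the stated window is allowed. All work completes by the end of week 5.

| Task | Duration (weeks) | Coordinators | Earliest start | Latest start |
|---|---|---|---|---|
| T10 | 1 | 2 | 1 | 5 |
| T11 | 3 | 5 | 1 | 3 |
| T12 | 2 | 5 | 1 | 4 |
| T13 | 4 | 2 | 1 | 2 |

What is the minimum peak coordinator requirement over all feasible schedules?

Early-start (T10@1, T11@1, T12@1, T13@1) gives peak 14: w1:14  w2:12  w3:7  w4:2  w5:0.
Shift T12→4, T13→2.
Schedule T10@1, T11@1, T12@4, T13@2: w1:7  w2:7  w3:7  w4:7  w5:7 — peak 7.
Total coordinator-weeks = 35 over 5 weeks ⇒ peak ≥ ⌈35/5⌉ = 7, so 7 is optimal.

7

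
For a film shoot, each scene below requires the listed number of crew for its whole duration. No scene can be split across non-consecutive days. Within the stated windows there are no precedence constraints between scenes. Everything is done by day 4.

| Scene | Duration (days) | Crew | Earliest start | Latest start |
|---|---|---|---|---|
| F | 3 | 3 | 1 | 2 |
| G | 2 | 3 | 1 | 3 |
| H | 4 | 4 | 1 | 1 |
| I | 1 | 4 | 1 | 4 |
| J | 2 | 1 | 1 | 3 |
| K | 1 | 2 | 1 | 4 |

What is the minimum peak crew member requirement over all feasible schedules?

10

Early-start (F@1, G@1, H@1, I@1, J@1, K@1) gives peak 17: d1:17  d2:11  d3:7  d4:4.
Shift I→4, J→3, K→3.
Schedule F@1, G@1, H@1, I@4, J@3, K@3: d1:10  d2:10  d3:10  d4:9 — peak 10.
Total crew member-days = 39 over 4 days ⇒ peak ≥ ⌈39/4⌉ = 10, so 10 is optimal.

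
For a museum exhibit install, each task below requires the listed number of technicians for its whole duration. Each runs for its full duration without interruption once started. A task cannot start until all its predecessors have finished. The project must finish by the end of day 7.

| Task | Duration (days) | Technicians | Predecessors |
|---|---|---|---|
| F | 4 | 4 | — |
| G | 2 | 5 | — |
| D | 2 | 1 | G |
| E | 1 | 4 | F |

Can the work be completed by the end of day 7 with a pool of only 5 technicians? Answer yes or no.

yes

Schedule F@3, G@1, D@3, E@7: d1:5  d2:5  d3:5  d4:5  d5:4  d6:4  d7:4 — peak 5 ≤ 5.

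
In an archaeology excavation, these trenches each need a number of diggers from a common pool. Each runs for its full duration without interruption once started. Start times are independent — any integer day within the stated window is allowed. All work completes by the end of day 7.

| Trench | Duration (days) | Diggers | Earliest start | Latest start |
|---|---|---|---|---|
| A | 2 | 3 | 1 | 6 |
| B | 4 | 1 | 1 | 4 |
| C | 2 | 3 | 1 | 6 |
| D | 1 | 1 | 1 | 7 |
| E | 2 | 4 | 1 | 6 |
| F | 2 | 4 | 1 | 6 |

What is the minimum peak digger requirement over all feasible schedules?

6

Early-start (A@1, B@1, C@1, D@1, E@1, F@1) gives peak 16: d1:16  d2:15  d3:1  d4:1  d5:0  d6:0  d7:0.
Shift B→3, D→3, E→3, F→5.
Schedule A@1, B@3, C@1, D@3, E@3, F@5: d1:6  d2:6  d3:6  d4:5  d5:5  d6:5  d7:0 — peak 6.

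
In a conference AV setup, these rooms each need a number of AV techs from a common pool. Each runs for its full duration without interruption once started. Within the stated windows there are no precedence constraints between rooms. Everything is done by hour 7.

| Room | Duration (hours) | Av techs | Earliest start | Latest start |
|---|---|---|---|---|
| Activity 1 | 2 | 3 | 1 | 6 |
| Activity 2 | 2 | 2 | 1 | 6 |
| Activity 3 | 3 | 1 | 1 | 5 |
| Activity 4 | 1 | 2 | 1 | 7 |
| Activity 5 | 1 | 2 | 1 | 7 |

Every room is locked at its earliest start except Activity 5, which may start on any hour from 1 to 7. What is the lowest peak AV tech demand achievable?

Activity 5@1: h1:10  h2:6  h3:1  h4:0  h5:0  h6:0  h7:0 → peak 10
Activity 5@2: h1:8  h2:8  h3:1  h4:0  h5:0  h6:0  h7:0 → peak 8
Activity 5@3: h1:8  h2:6  h3:3  h4:0  h5:0  h6:0  h7:0 → peak 8
Activity 5@4: h1:8  h2:6  h3:1  h4:2  h5:0  h6:0  h7:0 → peak 8
Activity 5@5: h1:8  h2:6  h3:1  h4:0  h5:2  h6:0  h7:0 → peak 8
Activity 5@6: h1:8  h2:6  h3:1  h4:0  h5:0  h6:2  h7:0 → peak 8
Activity 5@7: h1:8  h2:6  h3:1  h4:0  h5:0  h6:0  h7:2 → peak 8
Best is Activity 5@2, peak 8.

8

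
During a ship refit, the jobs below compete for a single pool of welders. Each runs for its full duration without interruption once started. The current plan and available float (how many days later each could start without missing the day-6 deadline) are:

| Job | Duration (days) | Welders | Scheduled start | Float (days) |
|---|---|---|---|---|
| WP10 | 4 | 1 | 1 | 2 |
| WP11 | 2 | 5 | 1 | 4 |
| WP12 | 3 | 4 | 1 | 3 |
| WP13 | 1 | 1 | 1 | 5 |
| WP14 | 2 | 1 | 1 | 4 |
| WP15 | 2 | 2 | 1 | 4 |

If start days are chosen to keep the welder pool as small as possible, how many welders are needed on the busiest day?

Early-start (WP10@1, WP11@1, WP12@1, WP13@1, WP14@1, WP15@1) gives peak 14: d1:14  d2:13  d3:5  d4:1  d5:0  d6:0.
Shift WP12→3, WP13→6, WP14→3, WP15→5.
Schedule WP10@1, WP11@1, WP12@3, WP13@6, WP14@3, WP15@5: d1:6  d2:6  d3:6  d4:6  d5:6  d6:3 — peak 6.
Total welder-days = 33 over 6 days ⇒ peak ≥ ⌈33/6⌉ = 6, so 6 is optimal.

6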